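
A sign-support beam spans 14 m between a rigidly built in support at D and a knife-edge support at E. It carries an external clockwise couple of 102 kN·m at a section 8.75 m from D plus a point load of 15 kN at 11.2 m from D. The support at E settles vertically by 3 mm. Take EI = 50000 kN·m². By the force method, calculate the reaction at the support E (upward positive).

R_E = 19.79 kN

Release the roller at E. Primary structure: cantilever fixed at D.
Primary-structure tip deflection at E by superposition:
  clockwise couple 102 at a = 8.75: M₀a(2L − a)/(2EI) = 8590/EI
  point load 15 at a = 11.2: Pa²(3L − a)/(6EI) = 9659/EI
  δ_0 = 18249/EI
Flexibility coefficient — unit upward force at E: δ_{EE} = L³/(3EI) = 914.7/EI.
With EI = 50000 kN·m²: δ_0 = 0.36498 m and δ_{EE} = 0.018293 m/kN.
Compatibility — the beam at E must follow the support down by 0.003 m: δ_0 − R_E·δ_{EE} = 0.003, so R_E = (0.36498 − 0.003)/0.018293 = 19.79 kN.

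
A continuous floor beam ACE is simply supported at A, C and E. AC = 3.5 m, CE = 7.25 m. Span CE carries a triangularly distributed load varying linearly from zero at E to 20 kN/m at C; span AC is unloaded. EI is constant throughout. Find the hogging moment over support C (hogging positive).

M_C = 47.27 kN·m

Release continuity at C by inserting a hinge; the redundant is the internal moment M_C. The primary structure is two simply-supported spans AC and CE.
Discontinuity in slope at C on the released structure — sum the simple-span end rotations:
  span CE: triangular load, peak 20: w₀L³/(45EI) = 169.4/EI
  relative rotation θ_0 = (0 + 169.4)/EI = 169.4/EI
A unit hogging moment at C produces rotation L₁/(3EI) + L₂/(3EI) = 3.583/EI.
Compatibility: M_C·(L₁+L₂)/(3EI) = θ_0, giving M_C = 47.27 kN·m (hogging).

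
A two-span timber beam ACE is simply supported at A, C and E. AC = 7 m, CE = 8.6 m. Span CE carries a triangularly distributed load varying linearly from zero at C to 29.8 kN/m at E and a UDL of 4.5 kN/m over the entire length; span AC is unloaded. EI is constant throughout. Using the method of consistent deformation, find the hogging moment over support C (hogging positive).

Insert a hinge at C; M_C is the redundant, and each span becomes simply supported.
Discontinuity in slope at C on the released structure — sum the simple-span end rotations:
  span CE: triangular load, peak 29.8: 7w₀L³/(360EI) = 368.6/EI
  span CE: UDL 4.5: wL³/(24EI) = 119.3/EI
  relative rotation θ_0 = (0 + 487.8)/EI = 487.8/EI
A unit hogging moment at C produces rotation L₁/(3EI) + L₂/(3EI) = 5.2/EI.
Compatibility: M_C·(L₁+L₂)/(3EI) = θ_0, giving M_C = 93.81 kN·m (hogging).

M_C = 93.81 kN·m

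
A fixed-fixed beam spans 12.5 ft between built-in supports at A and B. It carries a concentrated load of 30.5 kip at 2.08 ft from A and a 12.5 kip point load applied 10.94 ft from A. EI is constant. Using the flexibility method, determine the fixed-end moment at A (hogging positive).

Take the two fixed-end moments M_A, M_B as redundants; the released structure is the simple span AB.
On the primary (simply-supported) span, the end slopes from the loading are:
  at A: point load 30.5 at a = 2.08: Pab(L + b)/(6LEI) = 202/EI
  at B: point load 30.5 at a = 2.08: Pab(L + a)/(6LEI) = 128.5/EI
  at A: point load 12.5 at a = 10.94: Pab(L + b)/(6LEI) = 39.99/EI
  at B: point load 12.5 at a = 10.94: Pab(L + a)/(6LEI) = 66.67/EI
  θ_A0 = 242/EI,  θ_B0 = 195.2/EI
Flexibility coefficients: a unit moment at one end gives L/(3EI) there and L/(6EI) at the far end, so f₁₁ = f₂₂ = 4.167/EI and f₁₂ = f₂₁ = 2.083/EI.
Compatibility — zero rotation at each built-in end:
  4.167 M_A + 2.083 M_B = 242
  2.083 M_A + 4.167 M_B = 195.2
Solving the pair gives M_A = 46.21 kip·ft and M_B = 23.74 kip·ft (hogging).

M_A = 46.21 kip·ft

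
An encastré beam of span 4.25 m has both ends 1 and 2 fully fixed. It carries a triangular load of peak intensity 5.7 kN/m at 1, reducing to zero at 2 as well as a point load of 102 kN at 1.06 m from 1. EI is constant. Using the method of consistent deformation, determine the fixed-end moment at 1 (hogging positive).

M_1 = 66.06 kN·m

Release both end moments; the primary structure is a simply-supported span 12 with redundants M_1 and M_2.
End rotations of the released simple span under the applied load (×1/EI):
  at 1: triangular load, peak 5.7: w₀L³/(45EI) = 9.724/EI
  at 2: triangular load, peak 5.7: 7w₀L³/(360EI) = 8.508/EI
  at 1: point load 102 at a = 1.06: Pab(L + b)/(6LEI) = 100.6/EI
  at 2: point load 102 at a = 1.06: Pab(L + a)/(6LEI) = 71.82/EI
  θ_10 = 110.4/EI,  θ_20 = 80.33/EI
Flexibility coefficients: a unit moment at one end gives L/(3EI) there and L/(6EI) at the far end, so f₁₁ = f₂₂ = 1.417/EI and f₁₂ = f₂₁ = 0.7083/EI.
Compatibility — zero rotation at each built-in end:
  1.417 M_1 + 0.7083 M_2 = 110.4
  0.7083 M_1 + 1.417 M_2 = 80.33
Solving the pair gives M_1 = 66.06 kN·m and M_2 = 23.67 kN·m (hogging).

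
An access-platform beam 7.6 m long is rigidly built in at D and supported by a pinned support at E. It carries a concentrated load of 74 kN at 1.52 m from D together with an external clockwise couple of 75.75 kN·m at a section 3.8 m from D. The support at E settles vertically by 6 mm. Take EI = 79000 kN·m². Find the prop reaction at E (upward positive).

R_E = 12.12 kN

Take the reaction at E as the redundant and release it; the primary structure is a cantilever fixed at D.
Primary-structure tip deflection at E by superposition:
  point load 74 at a = 1.52: Pa²(3L − a)/(6EI) = 606.4/EI
  clockwise couple 75.75 at a = 3.8: M₀a(2L − a)/(2EI) = 1641/EI
  δ_0 = 2247/EI
Flexibility coefficient — unit upward force at E: δ_{EE} = L³/(3EI) = 146.3/EI.
With EI = 79000 kN·m²: δ_0 = 0.028445 m and δ_{EE} = 0.001852 m/kN.
Compatibility — the beam at E must follow the support down by 0.006 m: δ_0 − R_E·δ_{EE} = 0.006, so R_E = (0.028445 − 0.006)/0.001852 = 12.12 kN.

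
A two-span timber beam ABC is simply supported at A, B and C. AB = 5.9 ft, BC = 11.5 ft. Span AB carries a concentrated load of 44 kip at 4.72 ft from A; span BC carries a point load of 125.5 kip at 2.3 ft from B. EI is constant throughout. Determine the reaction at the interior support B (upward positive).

Insert a hinge at B; M_B is the redundant, and each span becomes simply supported.
Rotations at B on the released spans (each span's end-slope, ×1/EI):
  span AB: point load 44 at a = 4.72: Pab(L + a)/(6LEI) = 73.52/EI
  span BC: point load 125.5 at a = 2.3: Pab(L + b)/(6LEI) = 796.7/EI
  relative rotation θ_0 = (73.52 + 796.7)/EI = 870.2/EI
A unit hogging moment at B produces rotation L₁/(3EI) + L₂/(3EI) = 5.8/EI.
Slope continuity at B: θ_0 = M_B·5.8/EI, so M_B = 870.2/5.8 = 150 kip·ft (hogging).
Span AB, ΣM about A with M_B applied at B: R_B^{AB}·5.9 = 207.7 + 150, so R_B^{AB} = 60.63 kip and R_A = 44 − 60.63 = -16.63 kip.
Span BC, ΣM about C: R_B^{BC}·11.5 = 1155 + 150, so R_B^{BC} = 113.4 kip and R_C = 125.5 − 113.4 = 12.05 kip.
R_B = 60.63 + 113.4 = 174.1 kip.

R_B = 174.1 kip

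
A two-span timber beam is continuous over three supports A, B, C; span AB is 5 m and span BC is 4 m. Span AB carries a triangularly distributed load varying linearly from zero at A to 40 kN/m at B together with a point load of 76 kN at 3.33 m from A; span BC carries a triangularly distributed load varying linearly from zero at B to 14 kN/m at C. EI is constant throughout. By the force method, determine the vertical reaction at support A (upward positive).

Release continuity at B by inserting a hinge; the redundant is the internal moment M_B. The primary structure is two simply-supported spans AB and BC.
Rotations at B on the released spans (each span's end-slope, ×1/EI):
  span AB: triangular load, peak 40: w₀L³/(45EI) = 111.1/EI
  span AB: point load 76 at a = 3.33: Pab(L + a)/(6LEI) = 117.4/EI
  span BC: triangular load, peak 14: 7w₀L³/(360EI) = 17.42/EI
  relative rotation θ_0 = (228.5 + 17.42)/EI = 245.9/EI
A unit hogging moment at B produces rotation L₁/(3EI) + L₂/(3EI) = 3/EI.
Compatibility: M_B·(L₁+L₂)/(3EI) = θ_0, giving M_B = 81.96 kN·m (hogging).
Span AB, ΣM about A with M_B applied at B: R_B^{AB}·5 = 586.4 + 81.96, so R_B^{AB} = 133.7 kN and R_A = 176 − 133.7 = 42.32 kN.

R_A = 42.32 kN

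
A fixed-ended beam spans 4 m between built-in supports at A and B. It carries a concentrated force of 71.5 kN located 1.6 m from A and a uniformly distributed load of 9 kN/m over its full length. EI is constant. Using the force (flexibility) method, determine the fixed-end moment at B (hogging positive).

M_B = 39.46 kN·m

Take the two fixed-end moments M_A, M_B as redundants; the released structure is the simple span AB.
On the primary (simply-supported) span, the end slopes from the loading are:
  at A: point load 71.5 at a = 1.6: Pab(L + b)/(6LEI) = 73.22/EI
  at B: point load 71.5 at a = 1.6: Pab(L + a)/(6LEI) = 64.06/EI
  at A: UDL 9: wL³/(24EI) = 24/EI
  at B: UDL 9: wL³/(24EI) = 24/EI
  θ_A0 = 97.22/EI,  θ_B0 = 88.06/EI
Flexibility coefficients: a unit moment at one end gives L/(3EI) there and L/(6EI) at the far end, so f₁₁ = f₂₂ = 1.333/EI and f₁₂ = f₂₁ = 0.6667/EI.
Compatibility — zero rotation at each built-in end:
  1.333 M_A + 0.6667 M_B = 97.22
  0.6667 M_A + 1.333 M_B = 88.06
Solving the pair gives M_A = 53.18 kN·m and M_B = 39.46 kN·m (hogging).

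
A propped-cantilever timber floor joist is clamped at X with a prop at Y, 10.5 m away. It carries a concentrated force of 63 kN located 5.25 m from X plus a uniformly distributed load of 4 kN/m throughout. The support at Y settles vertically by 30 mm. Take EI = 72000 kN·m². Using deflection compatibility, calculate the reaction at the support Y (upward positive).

Release the roller at Y. Primary structure: cantilever fixed at X.
Downward deflection at the released point Y due to the loads:
  point load 63 at a = 5.25: Pa²(3L − a)/(6EI) = 7597/EI
  UDL 4: wL⁴/(8EI) = 6078/EI
  δ_0 = 13674/EI
Flexibility coefficient — unit upward force at Y: δ_{YY} = L³/(3EI) = 385.9/EI.
With EI = 72000 kN·m²: δ_0 = 0.18992 m and δ_{YY} = 0.005359 m/kN.
Compatibility — the beam at Y must follow the support down by 0.03 m: δ_0 − R_Y·δ_{YY} = 0.03, so R_Y = (0.18992 − 0.03)/0.005359 = 29.84 kN.

R_Y = 29.84 kN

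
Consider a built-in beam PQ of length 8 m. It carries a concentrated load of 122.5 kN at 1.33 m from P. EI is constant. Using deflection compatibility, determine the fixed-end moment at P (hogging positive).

Release both end moments; the primary structure is a simply-supported span PQ with redundants M_P and M_Q.
Simple-span end rotations at P and Q under the given loads:
  at P: point load 122.5 at a = 1.33: Pab(L + b)/(6LEI) = 332.1/EI
  at Q: point load 122.5 at a = 1.33: Pab(L + a)/(6LEI) = 211.2/EI
  θ_P0 = 332.1/EI,  θ_Q0 = 211.2/EI
Flexibility coefficients: a unit moment at one end gives L/(3EI) there and L/(6EI) at the far end, so f₁₁ = f₂₂ = 2.667/EI and f₁₂ = f₂₁ = 1.333/EI.
Compatibility — zero rotation at each built-in end:
  2.667 M_P + 1.333 M_Q = 332.1
  1.333 M_P + 2.667 M_Q = 211.2
Solving the pair gives M_P = 113.3 kN·m and M_Q = 22.58 kN·m (hogging).

M_P = 113.3 kN·m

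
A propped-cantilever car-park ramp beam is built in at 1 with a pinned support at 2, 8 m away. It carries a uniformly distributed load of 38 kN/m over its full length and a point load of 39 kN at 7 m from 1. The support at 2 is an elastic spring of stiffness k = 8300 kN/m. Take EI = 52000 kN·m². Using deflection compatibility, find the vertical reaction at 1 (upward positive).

R_1 = 202.4 kN

Choose R_2 as the redundant. The primary structure is the cantilever fixed at 1.
Free-end deflection of the primary structure under the applied loading (downward +):
  UDL 38: wL⁴/(8EI) = 19456/EI
  point load 39 at a = 7: Pa²(3L − a)/(6EI) = 5414/EI
  δ_0 = 24870/EI
Tip deflection under a unit load at 2: L³/(3EI) = 170.7/EI.
With EI = 52000 kN·m²: δ_0 = 0.47828 m and δ_{22} = 0.003282 m/kN.
Compatibility — the spring shortens by R_2/k under the reaction it provides: δ_0 − R_2·δ_{22} = R_2/k. With 1/k = 0.00012 m/kN, R_2 = δ_0 / (δ_{22} + 1/k) = 0.47828 / (0.003282 + 0.00012) = 140.6 kN.
Vertical equilibrium: R_1 = ΣP − R_2 = 343 − 140.6 = 202.4 kN.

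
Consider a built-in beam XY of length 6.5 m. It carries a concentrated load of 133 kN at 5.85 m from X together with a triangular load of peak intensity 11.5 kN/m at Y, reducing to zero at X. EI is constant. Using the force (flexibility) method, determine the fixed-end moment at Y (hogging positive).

M_Y = 94.32 kN·m

Take the two fixed-end moments M_X, M_Y as redundants; the released structure is the simple span XY.
On the primary (simply-supported) span, the end slopes from the loading are:
  at X: point load 133 at a = 5.85: Pab(L + b)/(6LEI) = 92.72/EI
  at Y: point load 133 at a = 5.85: Pab(L + a)/(6LEI) = 160.1/EI
  at X: triangular load, peak 11.5: 7w₀L³/(360EI) = 61.41/EI
  at Y: triangular load, peak 11.5: w₀L³/(45EI) = 70.18/EI
  θ_X0 = 154.1/EI,  θ_Y0 = 230.3/EI
Flexibility coefficients: a unit moment at one end gives L/(3EI) there and L/(6EI) at the far end, so f₁₁ = f₂₂ = 2.167/EI and f₁₂ = f₂₁ = 1.083/EI.
Compatibility — zero rotation at each built-in end:
  2.167 M_X + 1.083 M_Y = 154.1
  1.083 M_X + 2.167 M_Y = 230.3
Solving the pair gives M_X = 23.98 kN·m and M_Y = 94.32 kN·m (hogging).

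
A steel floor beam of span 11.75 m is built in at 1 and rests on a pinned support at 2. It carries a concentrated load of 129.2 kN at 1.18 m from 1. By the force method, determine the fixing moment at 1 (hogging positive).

Choose R_2 as the redundant. The primary structure is the cantilever fixed at 1.
Free-end deflection of the primary structure under the applied loading (downward +):
  point load 129.2 at a = 1.18: Pa²(3L − a)/(6EI) = 1022/EI
Tip deflection under a unit load at 2: L³/(3EI) = 540.7/EI.
Compatibility at 2: δ_0 − R_2·δ_{22} = 0, so R_2 = 1022/540.7 = 1.889 kN.
Moment equilibrium about 1: M_1 = Σ(load moments about 1) − R_2·L = 152.5 − 1.889×11.75 = 130.3 kN·m.

M_1 = 130.3 kN·m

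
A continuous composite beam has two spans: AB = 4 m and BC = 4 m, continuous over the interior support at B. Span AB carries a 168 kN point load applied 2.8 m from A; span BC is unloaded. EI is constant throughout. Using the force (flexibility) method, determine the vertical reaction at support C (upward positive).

Take M_B as the redundant. Released structure: two simple spans AB and BC with a hinge at B.
Discontinuity in slope at B on the released structure — sum the simple-span end rotations:
  span AB: point load 168 at a = 2.8: Pab(L + a)/(6LEI) = 159.9/EI
  relative rotation θ_0 = (159.9 + 0)/EI = 159.9/EI
A unit hogging moment at B produces rotation L₁/(3EI) + L₂/(3EI) = 2.667/EI.
Slope continuity at B: θ_0 = M_B·2.667/EI, so M_B = 159.9/2.667 = 59.98 kN·m (hogging).
Span BC, ΣM about C: R_B^{BC}·4 = 0 + 59.98, so R_B^{BC} = 14.99 kN and R_C = 0 − 14.99 = -14.99 kN.

R_C = -14.99 kN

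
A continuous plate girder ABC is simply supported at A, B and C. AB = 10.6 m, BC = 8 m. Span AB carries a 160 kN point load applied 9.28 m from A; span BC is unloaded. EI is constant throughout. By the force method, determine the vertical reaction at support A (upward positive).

Insert a hinge at B; M_B is the redundant, and each span becomes simply supported.
Discontinuity in slope at B on the released structure — sum the simple-span end rotations:
  span AB: point load 160 at a = 9.28: Pab(L + a)/(6LEI) = 612.6/EI
  relative rotation θ_0 = (612.6 + 0)/EI = 612.6/EI
A unit hogging moment at B produces rotation L₁/(3EI) + L₂/(3EI) = 6.2/EI.
Compatibility: M_B·(L₁+L₂)/(3EI) = θ_0, giving M_B = 98.81 kN·m (hogging).
Span AB, ΣM about A with M_B applied at B: R_B^{AB}·10.6 = 1485 + 98.81, so R_B^{AB} = 149.4 kN and R_A = 160 − 149.4 = 10.6 kN.

R_A = 10.6 kN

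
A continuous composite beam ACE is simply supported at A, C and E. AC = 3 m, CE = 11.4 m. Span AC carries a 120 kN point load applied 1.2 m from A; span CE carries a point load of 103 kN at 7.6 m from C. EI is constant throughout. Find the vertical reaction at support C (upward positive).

Insert a hinge at C; M_C is the redundant, and each span becomes simply supported.
End slopes at the hinge C, treating each span as simply supported:
  span AC: point load 120 at a = 1.2: Pab(L + a)/(6LEI) = 60.48/EI
  span CE: point load 103 at a = 7.6: Pab(L + b)/(6LEI) = 661/EI
  relative rotation θ_0 = (60.48 + 661)/EI = 721.5/EI
A unit hogging moment at C produces rotation L₁/(3EI) + L₂/(3EI) = 4.8/EI.
Compatibility: M_C·(L₁+L₂)/(3EI) = θ_0, giving M_C = 150.3 kN·m (hogging).
Span AC, ΣM about A with M_C applied at C: R_C^{AC}·3 = 144 + 150.3, so R_C^{AC} = 98.1 kN and R_A = 120 − 98.1 = 21.9 kN.
Span CE, ΣM about E: R_C^{CE}·11.4 = 391.4 + 150.3, so R_C^{CE} = 47.52 kN and R_E = 103 − 47.52 = 55.48 kN.
R_C = 98.1 + 47.52 = 145.6 kN.

R_C = 145.6 kN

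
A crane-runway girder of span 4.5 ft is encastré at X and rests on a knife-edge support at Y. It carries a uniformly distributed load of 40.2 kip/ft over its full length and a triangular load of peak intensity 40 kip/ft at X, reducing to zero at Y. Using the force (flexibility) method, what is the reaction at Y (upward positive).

Choose R_Y as the redundant. The primary structure is the cantilever fixed at X.
Primary-structure tip deflection at Y by superposition:
  UDL 40.2: wL⁴/(8EI) = 2061/EI
  triangular load, peak 40 at the fixed end: w₀L⁴/(30EI) = 546.8/EI
  δ_0 = 2607/EI
Flexibility coefficient — unit upward force at Y: δ_{YY} = L³/(3EI) = 30.38/EI.
Compatibility at Y: δ_0 − R_Y·δ_{YY} = 0, so R_Y = 2607/30.38 = 85.84 kip.

R_Y = 85.84 kip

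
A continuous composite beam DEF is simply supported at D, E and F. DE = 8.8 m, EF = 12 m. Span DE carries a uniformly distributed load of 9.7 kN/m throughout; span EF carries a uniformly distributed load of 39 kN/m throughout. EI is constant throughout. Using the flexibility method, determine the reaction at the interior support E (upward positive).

R_E = 364.3 kN

Take M_E as the redundant. Released structure: two simple spans DE and EF with a hinge at E.
Discontinuity in slope at E on the released structure — sum the simple-span end rotations:
  span DE: UDL 9.7: wL³/(24EI) = 275.4/EI
  span EF: UDL 39: wL³/(24EI) = 2808/EI
  relative rotation θ_0 = (275.4 + 2808)/EI = 3083/EI
A unit hogging moment at E produces rotation L₁/(3EI) + L₂/(3EI) = 6.933/EI.
Compatibility: M_E·(L₁+L₂)/(3EI) = θ_0, giving M_E = 444.7 kN·m (hogging).
Span DE, ΣM about D with M_E applied at E: R_E^{DE}·8.8 = 375.6 + 444.7, so R_E^{DE} = 93.22 kN and R_D = 85.36 − 93.22 = -7.857 kN.
Span EF, ΣM about F: R_E^{EF}·12 = 2808 + 444.7, so R_E^{EF} = 271.1 kN and R_F = 468 − 271.1 = 196.9 kN.
R_E = 93.22 + 271.1 = 364.3 kN.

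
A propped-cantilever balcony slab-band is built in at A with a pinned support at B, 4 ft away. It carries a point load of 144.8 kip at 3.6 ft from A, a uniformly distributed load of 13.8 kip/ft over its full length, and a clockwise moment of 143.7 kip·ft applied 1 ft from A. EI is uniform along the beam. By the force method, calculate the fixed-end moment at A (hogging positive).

M_A = 105.7 kip·ft

Remove the prop at B; the released (primary) structure is a cantilever built in at A.
Primary-structure tip deflection at B by superposition:
  point load 144.8 at a = 3.6: Pa²(3L − a)/(6EI) = 2627/EI
  UDL 13.8: wL⁴/(8EI) = 441.6/EI
  clockwise couple 143.7 at a = 1: M₀a(2L − a)/(2EI) = 502.9/EI
  δ_0 = 3572/EI
Flexibility coefficient — unit upward force at B: δ_{BB} = L³/(3EI) = 21.33/EI.
The prop prevents deflection at B: R_B = δ_0/δ_{BB} = 3572/21.33 = 167.4 kip.
Moment equilibrium about A: M_A = Σ(load moments about A) − R_B·L = 775.4 − 167.4×4 = 105.7 kip·ft.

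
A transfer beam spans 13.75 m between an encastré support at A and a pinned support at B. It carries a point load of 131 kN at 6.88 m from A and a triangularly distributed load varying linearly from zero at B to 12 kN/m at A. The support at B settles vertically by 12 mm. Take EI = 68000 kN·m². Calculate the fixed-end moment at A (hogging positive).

Choose R_B as the redundant. The primary structure is the cantilever fixed at A.
Deflection at B on the released cantilever, summing each load's contribution:
  point load 131 at a = 6.88: Pa²(3L − a)/(6EI) = 35520/EI
  triangular load, peak 12 at the fixed end: w₀L⁴/(30EI) = 14298/EI
  δ_0 = 49818/EI
Flexibility coefficient — unit upward force at B: δ_{BB} = L³/(3EI) = 866.5/EI.
With EI = 68000 kN·m²: δ_0 = 0.73262 m and δ_{BB} = 0.012743 m/kN.
Compatibility — the beam at B must follow the support down by 0.012 m: δ_0 − R_B·δ_{BB} = 0.012, so R_B = (0.73262 − 0.012)/0.012743 = 56.55 kN.
Moment equilibrium about A: M_A = Σ(load moments about A) − R_B·L = 1279 − 56.55×13.75 = 501.9 kN·m.

M_A = 501.9 kN·m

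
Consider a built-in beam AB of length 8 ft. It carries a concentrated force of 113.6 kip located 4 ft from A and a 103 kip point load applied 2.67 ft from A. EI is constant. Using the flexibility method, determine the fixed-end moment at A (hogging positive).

Take the two fixed-end moments M_A, M_B as redundants; the released structure is the simple span AB.
Simple-span end rotations at A and B under the given loads:
  at A: point load 113.6 at a = 4: Pab(L + b)/(6LEI) = 454.4/EI
  at B: point load 113.6 at a = 4: Pab(L + a)/(6LEI) = 454.4/EI
  at A: point load 103 at a = 2.67: Pab(L + b)/(6LEI) = 407.1/EI
  at B: point load 103 at a = 2.67: Pab(L + a)/(6LEI) = 325.8/EI
  θ_A0 = 861.5/EI,  θ_B0 = 780.2/EI
Flexibility coefficients: a unit moment at one end gives L/(3EI) there and L/(6EI) at the far end, so f₁₁ = f₂₂ = 2.667/EI and f₁₂ = f₂₁ = 1.333/EI.
Compatibility — zero rotation at each built-in end:
  2.667 M_A + 1.333 M_B = 861.5
  1.333 M_A + 2.667 M_B = 780.2
Solving the pair gives M_A = 235.7 kip·ft and M_B = 174.8 kip·ft (hogging).

M_A = 235.7 kip·ft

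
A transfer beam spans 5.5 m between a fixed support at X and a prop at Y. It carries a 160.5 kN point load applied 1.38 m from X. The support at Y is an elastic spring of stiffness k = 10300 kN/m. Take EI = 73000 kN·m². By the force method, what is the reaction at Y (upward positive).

Take the reaction at Y as the redundant and release it; the primary structure is a cantilever fixed at X.
Downward deflection at the released point Y due to the loads:
  point load 160.5 at a = 1.38: Pa²(3L − a)/(6EI) = 770.3/EI
Tip deflection under a unit load at Y: L³/(3EI) = 55.46/EI.
With EI = 73000 kN·m²: δ_0 = 0.010551 m and δ_{YY} = 0.00076 m/kN.
Compatibility — the spring shortens by R_Y/k under the reaction it provides: δ_0 − R_Y·δ_{YY} = R_Y/k. With 1/k = 0.000097 m/kN, R_Y = δ_0 / (δ_{YY} + 1/k) = 0.010551 / (0.00076 + 0.000097) = 12.32 kN.

R_Y = 12.32 kN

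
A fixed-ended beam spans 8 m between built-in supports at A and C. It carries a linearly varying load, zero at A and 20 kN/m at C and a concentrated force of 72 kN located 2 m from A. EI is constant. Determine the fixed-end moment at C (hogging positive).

M_C = 91 kN·m

Release both end moments; the primary structure is a simply-supported span AC with redundants M_A and M_C.
Simple-span end rotations at A and C under the given loads:
  at A: triangular load, peak 20: 7w₀L³/(360EI) = 199.1/EI
  at C: triangular load, peak 20: w₀L³/(45EI) = 227.6/EI
  at A: point load 72 at a = 2: Pab(L + b)/(6LEI) = 252/EI
  at C: point load 72 at a = 2: Pab(L + a)/(6LEI) = 180/EI
  θ_A0 = 451.1/EI,  θ_C0 = 407.6/EI
Flexibility coefficients: a unit moment at one end gives L/(3EI) there and L/(6EI) at the far end, so f₁₁ = f₂₂ = 2.667/EI and f₁₂ = f₂₁ = 1.333/EI.
Compatibility — zero rotation at each built-in end:
  2.667 M_A + 1.333 M_C = 451.1
  1.333 M_A + 2.667 M_C = 407.6
Solving the pair gives M_A = 123.7 kN·m and M_C = 91 kN·m (hogging).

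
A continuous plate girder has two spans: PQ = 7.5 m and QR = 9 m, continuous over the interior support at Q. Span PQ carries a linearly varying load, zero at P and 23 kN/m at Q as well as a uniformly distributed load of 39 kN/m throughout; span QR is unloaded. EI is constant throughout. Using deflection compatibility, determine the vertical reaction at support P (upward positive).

R_P = 153.2 kN

Insert a hinge at Q; M_Q is the redundant, and each span becomes simply supported.
Discontinuity in slope at Q on the released structure — sum the simple-span end rotations:
  span PQ: triangular load, peak 23: w₀L³/(45EI) = 215.6/EI
  span PQ: UDL 39: wL³/(24EI) = 685.5/EI
  relative rotation θ_0 = (901.2 + 0)/EI = 901.2/EI
A unit hogging moment at Q produces rotation L₁/(3EI) + L₂/(3EI) = 5.5/EI.
Compatibility: M_Q·(L₁+L₂)/(3EI) = θ_0, giving M_Q = 163.8 kN·m (hogging).
Span PQ, ΣM about P with M_Q applied at Q: R_Q^{PQ}·7.5 = 1528 + 163.8, so R_Q^{PQ} = 225.6 kN and R_P = 378.8 − 225.6 = 153.2 kN.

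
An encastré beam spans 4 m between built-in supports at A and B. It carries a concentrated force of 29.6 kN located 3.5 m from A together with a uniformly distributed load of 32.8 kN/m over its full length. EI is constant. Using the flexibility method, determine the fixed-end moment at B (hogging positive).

M_B = 55.06 kN·m

Release both end moments; the primary structure is a simply-supported span AB with redundants M_A and M_B.
On the primary (simply-supported) span, the end slopes from the loading are:
  at A: point load 29.6 at a = 3.5: Pab(L + b)/(6LEI) = 9.713/EI
  at B: point load 29.6 at a = 3.5: Pab(L + a)/(6LEI) = 16.19/EI
  at A: UDL 32.8: wL³/(24EI) = 87.47/EI
  at B: UDL 32.8: wL³/(24EI) = 87.47/EI
  θ_A0 = 97.18/EI,  θ_B0 = 103.7/EI
Flexibility coefficients: a unit moment at one end gives L/(3EI) there and L/(6EI) at the far end, so f₁₁ = f₂₂ = 1.333/EI and f₁₂ = f₂₁ = 0.6667/EI.
Compatibility — zero rotation at each built-in end:
  1.333 M_A + 0.6667 M_B = 97.18
  0.6667 M_A + 1.333 M_B = 103.7
Solving the pair gives M_A = 45.35 kN·m and M_B = 55.06 kN·m (hogging).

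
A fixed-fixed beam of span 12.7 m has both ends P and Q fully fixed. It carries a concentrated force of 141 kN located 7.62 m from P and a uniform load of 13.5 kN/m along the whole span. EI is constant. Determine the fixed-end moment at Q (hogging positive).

Release both end moments; the primary structure is a simply-supported span PQ with redundants M_P and M_Q.
End rotations of the released simple span under the applied load (×1/EI):
  at P: point load 141 at a = 7.62: Pab(L + b)/(6LEI) = 1274/EI
  at Q: point load 141 at a = 7.62: Pab(L + a)/(6LEI) = 1455/EI
  at P: UDL 13.5: wL³/(24EI) = 1152/EI
  at Q: UDL 13.5: wL³/(24EI) = 1152/EI
  θ_P0 = 2426/EI,  θ_Q0 = 2608/EI
Flexibility coefficients: a unit moment at one end gives L/(3EI) there and L/(6EI) at the far end, so f₁₁ = f₂₂ = 4.233/EI and f₁₂ = f₂₁ = 2.117/EI.
Compatibility — zero rotation at each built-in end:
  4.233 M_P + 2.117 M_Q = 2426
  2.117 M_P + 4.233 M_Q = 2608
Solving the pair gives M_P = 353.4 kN·m and M_Q = 439.3 kN·m (hogging).

M_Q = 439.3 kN·m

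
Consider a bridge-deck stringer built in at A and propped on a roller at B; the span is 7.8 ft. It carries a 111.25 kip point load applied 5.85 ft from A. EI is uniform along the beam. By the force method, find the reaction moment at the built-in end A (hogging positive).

Choose R_B as the redundant. The primary structure is the cantilever fixed at A.
Primary-structure tip deflection at B by superposition:
  point load 111.25 at a = 5.85: Pa²(3L − a)/(6EI) = 11136/EI
Tip deflection under a unit load at B: L³/(3EI) = 158.2/EI.
Compatibility at B: δ_0 − R_B·δ_{BB} = 0, so R_B = 11136/158.2 = 70.4 kip.
Moment equilibrium about A: M_A = Σ(load moments about A) − R_B·L = 650.8 − 70.4×7.8 = 101.7 kip·ft.

M_A = 101.7 kip·ft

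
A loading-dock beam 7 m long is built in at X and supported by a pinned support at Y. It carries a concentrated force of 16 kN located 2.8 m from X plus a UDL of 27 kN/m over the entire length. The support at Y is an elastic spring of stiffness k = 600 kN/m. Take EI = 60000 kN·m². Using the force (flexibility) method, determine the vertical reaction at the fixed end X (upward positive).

R_X = 165.4 kN

Choose R_Y as the redundant. The primary structure is the cantilever fixed at X.
Primary-structure tip deflection at Y by superposition:
  point load 16 at a = 2.8: Pa²(3L − a)/(6EI) = 380.5/EI
  UDL 27: wL⁴/(8EI) = 8103/EI
  δ_0 = 8484/EI
Flexibility coefficient — unit upward force at Y: δ_{YY} = L³/(3EI) = 114.3/EI.
With EI = 60000 kN·m²: δ_0 = 0.1414 m and δ_{YY} = 0.001906 m/kN.
Compatibility — the spring shortens by R_Y/k under the reaction it provides: δ_0 − R_Y·δ_{YY} = R_Y/k. With 1/k = 0.001667 m/kN, R_Y = δ_0 / (δ_{YY} + 1/k) = 0.1414 / (0.001906 + 0.001667) = 39.58 kN.
Vertical equilibrium: R_X = ΣP − R_Y = 205 − 39.58 = 165.4 kN.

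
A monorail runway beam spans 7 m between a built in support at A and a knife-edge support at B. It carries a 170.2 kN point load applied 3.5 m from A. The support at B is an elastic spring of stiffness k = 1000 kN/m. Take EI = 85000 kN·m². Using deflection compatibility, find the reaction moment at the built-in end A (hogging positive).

Release the roller at B. Primary structure: cantilever fixed at A.
Primary-structure tip deflection at B by superposition:
  point load 170.2 at a = 3.5: Pa²(3L − a)/(6EI) = 6081/EI
Flexibility coefficient — unit upward force at B: δ_{BB} = L³/(3EI) = 114.3/EI.
With EI = 85000 kN·m²: δ_0 = 0.071542 m and δ_{BB} = 0.001345 m/kN.
Compatibility — the spring shortens by R_B/k under the reaction it provides: δ_0 − R_B·δ_{BB} = R_B/k. With 1/k = 0.001 m/kN, R_B = δ_0 / (δ_{BB} + 1/k) = 0.071542 / (0.001345 + 0.001) = 30.51 kN.
Moment equilibrium about A: M_A = Σ(load moments about A) − R_B·L = 595.7 − 30.51×7 = 382.1 kN·m.

M_A = 382.1 kN·m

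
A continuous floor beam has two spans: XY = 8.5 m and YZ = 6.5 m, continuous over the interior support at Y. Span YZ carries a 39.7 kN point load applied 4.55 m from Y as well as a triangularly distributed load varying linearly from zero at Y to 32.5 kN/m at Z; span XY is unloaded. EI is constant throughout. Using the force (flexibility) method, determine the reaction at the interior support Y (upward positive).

Release continuity at Y by inserting a hinge; the redundant is the internal moment M_Y. The primary structure is two simply-supported spans XY and YZ.
Discontinuity in slope at Y on the released structure — sum the simple-span end rotations:
  span YZ: point load 39.7 at a = 4.55: Pab(L + b)/(6LEI) = 76.32/EI
  span YZ: triangular load, peak 32.5: 7w₀L³/(360EI) = 173.5/EI
  relative rotation θ_0 = (0 + 249.9)/EI = 249.9/EI
A unit hogging moment at Y produces rotation L₁/(3EI) + L₂/(3EI) = 5/EI.
Slope continuity at Y: θ_0 = M_Y·5/EI, so M_Y = 249.9/5 = 49.97 kN·m (hogging).
Span XY, ΣM about X with M_Y applied at Y: R_Y^{XY}·8.5 = 0 + 49.97, so R_Y^{XY} = 5.879 kN and R_X = 0 − 5.879 = -5.879 kN.
Span YZ, ΣM about Z: R_Y^{YZ}·6.5 = 306.3 + 49.97, so R_Y^{YZ} = 54.81 kN and R_Z = 145.3 − 54.81 = 90.52 kN.
R_Y = 5.879 + 54.81 = 60.69 kN.

R_Y = 60.69 kN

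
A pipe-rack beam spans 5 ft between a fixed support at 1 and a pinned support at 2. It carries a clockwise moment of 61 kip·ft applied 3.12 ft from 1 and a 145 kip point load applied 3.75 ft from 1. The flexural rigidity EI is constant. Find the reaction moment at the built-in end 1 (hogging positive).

M_1 = 67.4 kip·ft

Remove the prop at 2; the released (primary) structure is a cantilever built in at 1.
Free-end deflection of the primary structure under the applied loading (downward +):
  clockwise couple 61 at a = 3.12: M₀a(2L − a)/(2EI) = 654.7/EI
  point load 145 at a = 3.75: Pa²(3L − a)/(6EI) = 3823/EI
  δ_0 = 4478/EI
Flexibility coefficient — unit upward force at 2: δ_{22} = L³/(3EI) = 41.67/EI.
The prop prevents deflection at 2: R_2 = δ_0/δ_{22} = 4478/41.67 = 107.5 kip.
Moment equilibrium about 1: M_1 = Σ(load moments about 1) − R_2·L = 604.8 − 107.5×5 = 67.4 kip·ft.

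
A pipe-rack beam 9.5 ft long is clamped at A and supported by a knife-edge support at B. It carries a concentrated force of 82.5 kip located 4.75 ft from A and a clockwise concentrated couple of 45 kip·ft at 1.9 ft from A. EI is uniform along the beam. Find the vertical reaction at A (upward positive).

R_A = 54.16 kip

Choose R_B as the redundant. The primary structure is the cantilever fixed at A.
Deflection at B on the released cantilever, summing each load's contribution:
  point load 82.5 at a = 4.75: Pa²(3L − a)/(6EI) = 7368/EI
  clockwise couple 45 at a = 1.9: M₀a(2L − a)/(2EI) = 731/EI
  δ_0 = 8099/EI
Tip deflection under a unit load at B: L³/(3EI) = 285.8/EI.
The prop prevents deflection at B: R_B = δ_0/δ_{BB} = 8099/285.8 = 28.34 kip.
Vertical equilibrium: R_A = ΣP − R_B = 82.5 − 28.34 = 54.16 kip.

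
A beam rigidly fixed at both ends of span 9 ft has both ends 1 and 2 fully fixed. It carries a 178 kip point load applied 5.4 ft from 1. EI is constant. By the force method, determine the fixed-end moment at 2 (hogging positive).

Release both end moments; the primary structure is a simply-supported span 12 with redundants M_1 and M_2.
Simple-span end rotations at 1 and 2 under the given loads:
  at 1: point load 178 at a = 5.4: Pab(L + b)/(6LEI) = 807.4/EI
  at 2: point load 178 at a = 5.4: Pab(L + a)/(6LEI) = 922.8/EI
  θ_10 = 807.4/EI,  θ_20 = 922.8/EI
Flexibility coefficients: a unit moment at one end gives L/(3EI) there and L/(6EI) at the far end, so f₁₁ = f₂₂ = 3/EI and f₁₂ = f₂₁ = 1.5/EI.
Compatibility — zero rotation at each built-in end:
  3 M_1 + 1.5 M_2 = 807.4
  1.5 M_1 + 3 M_2 = 922.8
Solving the pair gives M_1 = 153.8 kip·ft and M_2 = 230.7 kip·ft (hogging).

M_2 = 230.7 kip·ft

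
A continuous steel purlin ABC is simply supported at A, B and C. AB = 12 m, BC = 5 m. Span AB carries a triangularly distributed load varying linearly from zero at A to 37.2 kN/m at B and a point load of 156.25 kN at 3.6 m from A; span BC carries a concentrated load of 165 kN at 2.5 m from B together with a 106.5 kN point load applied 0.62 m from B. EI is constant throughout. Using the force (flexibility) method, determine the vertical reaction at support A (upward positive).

Release continuity at B by inserting a hinge; the redundant is the internal moment M_B. The primary structure is two simply-supported spans AB and BC.
Discontinuity in slope at B on the released structure — sum the simple-span end rotations:
  span AB: triangular load, peak 37.2: w₀L³/(45EI) = 1428/EI
  span AB: point load 156.25 at a = 3.6: Pab(L + a)/(6LEI) = 1024/EI
  span BC: point load 165 at a = 2.5: Pab(L + b)/(6LEI) = 257.8/EI
  span BC: point load 106.5 at a = 0.62: Pab(L + b)/(6LEI) = 90.43/EI
  relative rotation θ_0 = (2452 + 348.2)/EI = 2800/EI
A unit hogging moment at B produces rotation L₁/(3EI) + L₂/(3EI) = 5.667/EI.
Compatibility: M_B·(L₁+L₂)/(3EI) = θ_0, giving M_B = 494.2 kN·m (hogging).
Span AB, ΣM about A with M_B applied at B: R_B^{AB}·12 = 2348 + 494.2, so R_B^{AB} = 236.9 kN and R_A = 379.4 − 236.9 = 142.6 kN.

R_A = 142.6 kN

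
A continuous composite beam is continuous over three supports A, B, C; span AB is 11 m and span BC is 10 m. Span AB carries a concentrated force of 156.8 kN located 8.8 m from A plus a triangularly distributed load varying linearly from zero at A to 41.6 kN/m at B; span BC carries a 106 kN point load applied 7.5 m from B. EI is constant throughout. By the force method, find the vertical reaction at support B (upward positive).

R_B = 374.2 kN

Take M_B as the redundant. Released structure: two simple spans AB and BC with a hinge at B.
Rotations at B on the released spans (each span's end-slope, ×1/EI):
  span AB: point load 156.8 at a = 8.8: Pab(L + a)/(6LEI) = 910.7/EI
  span AB: triangular load, peak 41.6: w₀L³/(45EI) = 1230/EI
  span BC: point load 106 at a = 7.5: Pab(L + b)/(6LEI) = 414.1/EI
  relative rotation θ_0 = (2141 + 414.1)/EI = 2555/EI
A unit hogging moment at B produces rotation L₁/(3EI) + L₂/(3EI) = 7/EI.
Slope continuity at B: θ_0 = M_B·7/EI, so M_B = 2555/7 = 365 kN·m (hogging).
Span AB, ΣM about A with M_B applied at B: R_B^{AB}·11 = 3058 + 365, so R_B^{AB} = 311.2 kN and R_A = 385.6 − 311.2 = 74.44 kN.
Span BC, ΣM about C: R_B^{BC}·10 = 265 + 365, so R_B^{BC} = 63 kN and R_C = 106 − 63 = 43 kN.
R_B = 311.2 + 63 = 374.2 kN.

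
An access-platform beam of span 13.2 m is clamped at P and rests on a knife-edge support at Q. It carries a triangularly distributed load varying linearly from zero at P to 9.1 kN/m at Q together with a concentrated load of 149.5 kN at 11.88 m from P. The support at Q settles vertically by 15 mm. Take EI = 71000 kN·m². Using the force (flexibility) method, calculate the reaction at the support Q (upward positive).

Choose R_Q as the redundant. The primary structure is the cantilever fixed at P.
Deflection at Q on the released cantilever, summing each load's contribution:
  triangular load, peak 9.1 at the free end: 11w₀L⁴/(120EI) = 25325/EI
  point load 149.5 at a = 11.88: Pa²(3L − a)/(6EI) = 97480/EI
  δ_0 = 122805/EI
Tip deflection under a unit load at Q: L³/(3EI) = 766.7/EI.
With EI = 71000 kN·m²: δ_0 = 1.7296 m and δ_{QQ} = 0.010798 m/kN.
Compatibility — the beam at Q must follow the support down by 0.015 m: δ_0 − R_Q·δ_{QQ} = 0.015, so R_Q = (1.7296 − 0.015)/0.010798 = 158.8 kN.

R_Q = 158.8 kN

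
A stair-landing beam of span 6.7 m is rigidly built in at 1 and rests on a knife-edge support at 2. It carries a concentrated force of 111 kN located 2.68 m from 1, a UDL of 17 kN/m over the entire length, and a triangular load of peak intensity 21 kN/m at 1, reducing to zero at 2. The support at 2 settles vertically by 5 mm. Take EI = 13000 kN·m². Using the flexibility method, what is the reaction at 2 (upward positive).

Take the reaction at 2 as the redundant and release it; the primary structure is a cantilever fixed at 1.
Downward deflection at the released point 2 due to the loads:
  point load 111 at a = 2.68: Pa²(3L − a)/(6EI) = 2315/EI
  UDL 17: wL⁴/(8EI) = 4282/EI
  triangular load, peak 21 at the fixed end: w₀L⁴/(30EI) = 1411/EI
  δ_0 = 8007/EI
Tip deflection under a unit load at 2: L³/(3EI) = 100.3/EI.
With EI = 13000 kN·m²: δ_0 = 0.61595 m and δ_{22} = 0.007712 m/kN.
Compatibility — the beam at 2 must follow the support down by 0.005 m: δ_0 − R_2·δ_{22} = 0.005, so R_2 = (0.61595 − 0.005)/0.007712 = 79.22 kN.

R_2 = 79.22 kN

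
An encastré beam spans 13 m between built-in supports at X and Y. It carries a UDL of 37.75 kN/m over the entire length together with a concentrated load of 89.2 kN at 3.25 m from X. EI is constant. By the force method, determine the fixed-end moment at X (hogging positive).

Release both end moments; the primary structure is a simply-supported span XY with redundants M_X and M_Y.
End rotations of the released simple span under the applied load (×1/EI):
  at X: UDL 37.75: wL³/(24EI) = 3456/EI
  at Y: UDL 37.75: wL³/(24EI) = 3456/EI
  at X: point load 89.2 at a = 3.25: Pab(L + b)/(6LEI) = 824.4/EI
  at Y: point load 89.2 at a = 3.25: Pab(L + a)/(6LEI) = 588.9/EI
  θ_X0 = 4280/EI,  θ_Y0 = 4045/EI
Flexibility coefficients: a unit moment at one end gives L/(3EI) there and L/(6EI) at the far end, so f₁₁ = f₂₂ = 4.333/EI and f₁₂ = f₂₁ = 2.167/EI.
Compatibility — zero rotation at each built-in end:
  4.333 M_X + 2.167 M_Y = 4280
  2.167 M_X + 4.333 M_Y = 4045
Solving the pair gives M_X = 694.7 kN·m and M_Y = 586 kN·m (hogging).

M_X = 694.7 kN·m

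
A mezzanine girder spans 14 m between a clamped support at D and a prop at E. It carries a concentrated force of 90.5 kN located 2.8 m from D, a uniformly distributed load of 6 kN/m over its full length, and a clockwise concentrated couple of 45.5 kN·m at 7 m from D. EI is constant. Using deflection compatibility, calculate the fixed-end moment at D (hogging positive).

Remove the prop at E; the released (primary) structure is a cantilever built in at D.
Primary-structure tip deflection at E by superposition:
  point load 90.5 at a = 2.8: Pa²(3L − a)/(6EI) = 4636/EI
  UDL 6: wL⁴/(8EI) = 28812/EI
  clockwise couple 45.5 at a = 7: M₀a(2L − a)/(2EI) = 3344/EI
  δ_0 = 36792/EI
Flexibility coefficient — unit upward force at E: δ_{EE} = L³/(3EI) = 914.7/EI.
Compatibility at E: δ_0 − R_E·δ_{EE} = 0, so R_E = 36792/914.7 = 40.22 kN.
Moment equilibrium about D: M_D = Σ(load moments about D) − R_E·L = 886.9 − 40.22×14 = 323.8 kN·m.

M_D = 323.8 kN·m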